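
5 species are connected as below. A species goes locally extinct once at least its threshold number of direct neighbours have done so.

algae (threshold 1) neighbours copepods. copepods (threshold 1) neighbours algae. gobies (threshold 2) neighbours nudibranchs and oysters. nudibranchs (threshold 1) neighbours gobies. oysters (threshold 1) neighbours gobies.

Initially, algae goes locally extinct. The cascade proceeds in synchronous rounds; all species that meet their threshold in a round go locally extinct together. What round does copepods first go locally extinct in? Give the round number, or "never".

Round 1 — algae goes locally extinct (initial).
Round 2 — checking thresholds:
  copepods: 1 of 1 neighbours ≥ 1, goes locally extinct.
Round 3 — no new extinctions; cascade stops.

2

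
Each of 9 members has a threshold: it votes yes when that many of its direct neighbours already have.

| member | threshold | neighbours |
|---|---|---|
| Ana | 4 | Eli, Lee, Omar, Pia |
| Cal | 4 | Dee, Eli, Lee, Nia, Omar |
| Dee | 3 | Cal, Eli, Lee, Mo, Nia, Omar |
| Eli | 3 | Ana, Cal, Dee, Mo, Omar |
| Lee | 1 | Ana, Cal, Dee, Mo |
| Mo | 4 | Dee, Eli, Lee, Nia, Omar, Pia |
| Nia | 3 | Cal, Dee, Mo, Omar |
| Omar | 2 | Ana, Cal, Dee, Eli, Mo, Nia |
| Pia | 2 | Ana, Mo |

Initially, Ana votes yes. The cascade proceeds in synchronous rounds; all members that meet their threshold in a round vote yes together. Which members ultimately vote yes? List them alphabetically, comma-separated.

Round 1 — Ana votes yes (initial).
Round 2 — checking thresholds:
  Eli: 1 of 5 neighbours < 3, below threshold.
  Lee: 1 of 4 neighbours ≥ 1, votes yes.
  Omar: 1 of 6 neighbours < 2, below threshold.
  Pia: 1 of 2 neighbours < 2, below threshold.
Round 3 — no new yes votes; cascade stops.

Ana, Lee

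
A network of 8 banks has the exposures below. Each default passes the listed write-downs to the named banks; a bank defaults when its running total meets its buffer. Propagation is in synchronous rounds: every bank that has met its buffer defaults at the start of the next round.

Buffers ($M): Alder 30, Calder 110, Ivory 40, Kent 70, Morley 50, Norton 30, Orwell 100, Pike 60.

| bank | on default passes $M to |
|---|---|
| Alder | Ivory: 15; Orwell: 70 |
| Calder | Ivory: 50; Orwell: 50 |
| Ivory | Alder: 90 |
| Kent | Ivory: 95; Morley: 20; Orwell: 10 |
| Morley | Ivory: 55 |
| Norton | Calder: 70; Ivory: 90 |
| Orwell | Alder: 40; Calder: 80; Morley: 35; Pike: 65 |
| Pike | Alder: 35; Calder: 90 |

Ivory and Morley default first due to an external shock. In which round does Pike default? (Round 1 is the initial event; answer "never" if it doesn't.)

Round 1 — Ivory, Morley default (initial).
  Alder: +90 → 90 ≥ 30
Round 2 — Alder defaults.
  Orwell: +70 → 70 < 100
No further defaults.

never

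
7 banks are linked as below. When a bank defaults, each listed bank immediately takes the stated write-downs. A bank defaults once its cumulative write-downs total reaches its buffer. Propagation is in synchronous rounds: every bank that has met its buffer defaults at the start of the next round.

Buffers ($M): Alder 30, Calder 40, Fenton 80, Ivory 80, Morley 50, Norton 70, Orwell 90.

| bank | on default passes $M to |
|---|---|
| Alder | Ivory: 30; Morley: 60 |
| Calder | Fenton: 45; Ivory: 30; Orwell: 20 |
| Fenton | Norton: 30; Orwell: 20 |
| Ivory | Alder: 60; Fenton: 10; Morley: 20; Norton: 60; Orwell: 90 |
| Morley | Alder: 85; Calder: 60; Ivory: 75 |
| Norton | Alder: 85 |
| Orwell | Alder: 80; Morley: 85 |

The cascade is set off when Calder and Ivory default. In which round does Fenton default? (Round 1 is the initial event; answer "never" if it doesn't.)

never

Round 1 — Calder, Ivory default (initial).
  Alder: +60 → 60 ≥ 30
  Fenton: +45+10 → 55 < 80
  Morley: +20 → 20 < 50
  Norton: +60 → 60 < 70
  Orwell: +20+90 → 110 ≥ 90
Round 2 — Alder, Orwell default.
  Morley: +60+85 → 165 ≥ 50
Round 3 — Morley defaults.
No further defaults.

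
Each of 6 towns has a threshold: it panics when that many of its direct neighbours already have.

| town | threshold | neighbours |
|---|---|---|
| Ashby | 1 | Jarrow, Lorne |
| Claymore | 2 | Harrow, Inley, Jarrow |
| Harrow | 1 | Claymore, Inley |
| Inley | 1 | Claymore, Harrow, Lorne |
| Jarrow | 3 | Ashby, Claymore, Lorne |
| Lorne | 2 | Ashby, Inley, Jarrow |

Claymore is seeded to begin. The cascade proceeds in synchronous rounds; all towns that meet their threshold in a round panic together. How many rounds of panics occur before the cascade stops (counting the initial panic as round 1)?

Round 1 — Claymore panics (initial).
Round 2 — checking thresholds:
  Harrow: 1 of 2 neighbours ≥ 1, panics.
  Inley: 1 of 3 neighbours ≥ 1, panics.
  Jarrow: 1 of 3 neighbours < 3, holds.
Round 3 — no new panics; cascade stops.

2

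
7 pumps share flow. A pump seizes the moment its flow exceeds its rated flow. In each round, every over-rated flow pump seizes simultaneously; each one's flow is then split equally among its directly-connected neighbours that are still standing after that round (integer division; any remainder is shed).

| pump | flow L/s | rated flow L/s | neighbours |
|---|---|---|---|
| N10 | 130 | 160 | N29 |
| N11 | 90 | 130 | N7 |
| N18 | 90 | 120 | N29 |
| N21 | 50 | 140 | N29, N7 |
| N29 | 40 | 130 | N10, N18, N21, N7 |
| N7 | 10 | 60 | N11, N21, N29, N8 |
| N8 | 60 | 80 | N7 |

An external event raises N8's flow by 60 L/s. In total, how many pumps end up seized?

Round 1 — N8 at 120 > 80. N8 seizes.
  N8 sheds 120 L/s to N7: 120 each.
    N7: 10+120 = 130 > 60
Round 2 — N7 seizes.
  N7 sheds 130 L/s to N11, N21, N29: 43 each (1 lost).
    N11: 90+43 = 133 > 130
    N21: 50+43 = 93 ≤ 140
    N29: 40+43 = 83 ≤ 130
Round 3 — N11 seizes.
  N11 sheds 133 L/s: no online neighbours, lost.
No further seizures.

3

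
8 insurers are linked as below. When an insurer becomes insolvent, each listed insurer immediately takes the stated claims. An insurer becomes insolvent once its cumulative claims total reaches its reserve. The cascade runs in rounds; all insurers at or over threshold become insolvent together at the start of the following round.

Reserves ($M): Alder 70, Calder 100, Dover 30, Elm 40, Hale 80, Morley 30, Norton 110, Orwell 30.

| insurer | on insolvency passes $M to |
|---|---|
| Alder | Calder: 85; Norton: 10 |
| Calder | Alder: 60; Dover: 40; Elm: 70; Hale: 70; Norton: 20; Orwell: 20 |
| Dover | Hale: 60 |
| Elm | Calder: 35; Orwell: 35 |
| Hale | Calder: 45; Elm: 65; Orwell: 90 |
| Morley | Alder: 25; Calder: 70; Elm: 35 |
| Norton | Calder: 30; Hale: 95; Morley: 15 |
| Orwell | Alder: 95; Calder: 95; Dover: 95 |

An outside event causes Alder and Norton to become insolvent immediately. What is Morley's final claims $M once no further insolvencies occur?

15

Round 1 — Alder, Norton become insolvent (initial).
  Calder: +85+30 → 115 ≥ 100
  Hale: +95 → 95 ≥ 80
  Morley: +15 → 15 < 30
Round 2 — Calder, Hale become insolvent.
  Dover: +40 → 40 ≥ 30
  Elm: +70+65 → 135 ≥ 40
  Orwell: +20+90 → 110 ≥ 30
Round 3 — Dover, Elm, Orwell become insolvent.
No further insolvencies.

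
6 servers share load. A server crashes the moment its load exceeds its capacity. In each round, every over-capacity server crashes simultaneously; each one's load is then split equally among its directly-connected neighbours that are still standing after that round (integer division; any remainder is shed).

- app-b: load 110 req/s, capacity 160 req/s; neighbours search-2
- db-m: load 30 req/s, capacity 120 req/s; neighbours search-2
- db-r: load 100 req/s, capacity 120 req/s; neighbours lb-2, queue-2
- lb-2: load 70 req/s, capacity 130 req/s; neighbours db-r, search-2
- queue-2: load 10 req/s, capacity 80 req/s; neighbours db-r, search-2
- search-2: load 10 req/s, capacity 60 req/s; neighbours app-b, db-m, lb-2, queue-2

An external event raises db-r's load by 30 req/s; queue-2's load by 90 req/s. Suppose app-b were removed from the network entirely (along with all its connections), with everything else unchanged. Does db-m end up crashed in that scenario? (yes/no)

yes

With app-b removed:
Round 1 — db-r at 130 > 120; queue-2 at 100 > 80. db-r, queue-2 crash.
  db-r sheds 130 req/s to lb-2: 130 each.
    lb-2: 70+130 = 200 > 130
  queue-2 sheds 100 req/s to search-2: 100 each.
    search-2: 10+100 = 110 > 60
Round 2 — lb-2, search-2 crash.
  lb-2 sheds 200 req/s: no online neighbours, lost.
  search-2 sheds 110 req/s to db-m: 110 each.
    db-m: 30+110 = 140 > 120
Round 3 — db-m crashes.
  db-m sheds 140 req/s: no online neighbours, lost.
No further crashes.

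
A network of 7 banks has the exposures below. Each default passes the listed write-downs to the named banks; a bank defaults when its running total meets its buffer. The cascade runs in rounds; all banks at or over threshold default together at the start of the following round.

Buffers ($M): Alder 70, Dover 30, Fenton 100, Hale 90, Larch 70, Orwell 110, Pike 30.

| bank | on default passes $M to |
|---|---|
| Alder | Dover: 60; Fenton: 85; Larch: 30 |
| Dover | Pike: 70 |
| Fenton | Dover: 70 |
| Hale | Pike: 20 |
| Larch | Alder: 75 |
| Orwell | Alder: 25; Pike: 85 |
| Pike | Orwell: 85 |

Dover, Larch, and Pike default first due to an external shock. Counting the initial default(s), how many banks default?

Round 1 — Dover, Larch, Pike default (initial).
  Alder: +75 → 75 ≥ 70
  Orwell: +85 → 85 < 110
Round 2 — Alder defaults.
  Fenton: +85 → 85 < 100
No further defaults.

4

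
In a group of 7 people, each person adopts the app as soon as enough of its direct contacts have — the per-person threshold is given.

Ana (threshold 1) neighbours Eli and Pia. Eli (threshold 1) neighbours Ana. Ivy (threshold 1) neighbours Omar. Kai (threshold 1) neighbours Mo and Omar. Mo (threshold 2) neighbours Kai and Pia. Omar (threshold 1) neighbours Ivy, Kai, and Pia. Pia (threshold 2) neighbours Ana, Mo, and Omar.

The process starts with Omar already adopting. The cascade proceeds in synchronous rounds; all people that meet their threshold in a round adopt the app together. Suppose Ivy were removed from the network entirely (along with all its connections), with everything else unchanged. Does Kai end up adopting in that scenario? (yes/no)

yes

With Ivy removed:
Round 1 — Omar adopts the app (initial).
Round 2 — checking thresholds:
  Kai: 1 of 2 neighbours ≥ 1, adopts the app.
  Pia: 1 of 3 neighbours < 2, not yet.
Round 3 — no new adoptions; cascade stops.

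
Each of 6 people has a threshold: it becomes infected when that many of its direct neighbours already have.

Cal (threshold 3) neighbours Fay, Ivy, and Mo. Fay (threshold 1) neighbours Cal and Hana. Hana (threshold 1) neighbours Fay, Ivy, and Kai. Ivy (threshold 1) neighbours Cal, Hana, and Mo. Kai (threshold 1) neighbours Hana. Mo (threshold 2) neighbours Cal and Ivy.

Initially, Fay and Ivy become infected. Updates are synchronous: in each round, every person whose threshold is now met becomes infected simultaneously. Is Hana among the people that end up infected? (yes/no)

yes

Round 1 — Fay, Ivy become infected (initial).
Round 2 — checking thresholds:
  Cal: 2 of 3 neighbours < 3, not yet.
  Hana: 2 of 3 neighbours ≥ 1, becomes infected.
  Mo: 1 of 2 neighbours < 2, not yet.
Round 3 — checking thresholds:
  Cal: 2 of 3 neighbours < 3, not yet.
  Kai: 1 of 1 neighbours ≥ 1, becomes infected.
  Mo: 1 of 2 neighbours < 2, not yet.
Round 4 — no new infections; cascade stops.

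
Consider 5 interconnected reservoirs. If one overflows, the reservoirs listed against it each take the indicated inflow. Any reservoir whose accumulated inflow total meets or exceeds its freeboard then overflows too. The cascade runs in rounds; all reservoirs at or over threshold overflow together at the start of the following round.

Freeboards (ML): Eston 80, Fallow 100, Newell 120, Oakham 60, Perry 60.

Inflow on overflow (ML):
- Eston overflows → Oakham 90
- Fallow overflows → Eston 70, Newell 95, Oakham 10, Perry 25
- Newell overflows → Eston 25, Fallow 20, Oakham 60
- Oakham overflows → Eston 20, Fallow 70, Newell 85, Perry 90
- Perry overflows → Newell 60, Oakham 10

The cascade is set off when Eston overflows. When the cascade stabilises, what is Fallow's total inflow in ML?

Round 1 — Eston overflows (initial).
  Oakham: +90 → 90 ≥ 60
Round 2 — Oakham overflows.
  Fallow: +70 → 70 < 100
  Newell: +85 → 85 < 120
  Perry: +90 → 90 ≥ 60
Round 3 — Perry overflows.
  Newell: +60 → 145 ≥ 120
Round 4 — Newell overflows.
  Fallow: +20 → 90 < 100
No further overflows.

90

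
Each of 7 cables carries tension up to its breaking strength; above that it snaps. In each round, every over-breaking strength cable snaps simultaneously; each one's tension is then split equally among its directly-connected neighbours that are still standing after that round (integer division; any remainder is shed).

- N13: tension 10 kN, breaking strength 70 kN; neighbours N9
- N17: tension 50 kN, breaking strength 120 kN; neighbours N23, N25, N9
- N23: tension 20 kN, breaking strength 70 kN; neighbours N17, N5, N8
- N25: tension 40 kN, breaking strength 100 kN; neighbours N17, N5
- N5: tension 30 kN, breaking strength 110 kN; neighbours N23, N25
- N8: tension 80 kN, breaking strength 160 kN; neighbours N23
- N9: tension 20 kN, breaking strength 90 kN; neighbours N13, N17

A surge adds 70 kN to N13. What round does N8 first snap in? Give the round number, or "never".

never

Round 1 — N13 at 80 > 70. N13 snaps.
  N13 sheds 80 kN to N9: 80 each.
    N9: 20+80 = 100 > 90
Round 2 — N9 snaps.
  N9 sheds 100 kN to N17: 100 each.
    N17: 50+100 = 150 > 120
Round 3 — N17 snaps.
  N17 sheds 150 kN to N23, N25: 75 each.
    N23: 20+75 = 95 > 70
    N25: 40+75 = 115 > 100
Round 4 — N23, N25 snap.
  N23 sheds 95 kN to N5, N8: 47 each (1 lost).
    N5: 30+47 = 77 ≤ 110
    N8: 80+47 = 127 ≤ 160
  N25 sheds 115 kN to N5: 115 each.
    N5: 77+115 = 192 > 110
Round 5 — N5 snaps.
  N5 sheds 192 kN: no online neighbours, lost.
No further breaks.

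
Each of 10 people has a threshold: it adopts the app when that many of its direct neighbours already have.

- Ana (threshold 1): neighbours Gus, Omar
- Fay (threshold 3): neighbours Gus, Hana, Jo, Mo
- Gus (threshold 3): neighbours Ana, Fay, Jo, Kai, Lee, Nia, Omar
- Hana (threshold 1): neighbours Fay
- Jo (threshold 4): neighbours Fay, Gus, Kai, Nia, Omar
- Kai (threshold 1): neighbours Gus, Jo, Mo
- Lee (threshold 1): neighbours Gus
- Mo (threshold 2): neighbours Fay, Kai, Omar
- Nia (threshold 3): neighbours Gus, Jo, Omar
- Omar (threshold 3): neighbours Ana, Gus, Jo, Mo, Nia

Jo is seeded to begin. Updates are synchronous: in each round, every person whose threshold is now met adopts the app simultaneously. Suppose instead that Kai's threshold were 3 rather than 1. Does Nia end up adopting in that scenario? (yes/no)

With Kai's threshold at 3:
Round 1 — Jo adopts the app (initial).
Round 2 — no new adoptions; cascade stops.

no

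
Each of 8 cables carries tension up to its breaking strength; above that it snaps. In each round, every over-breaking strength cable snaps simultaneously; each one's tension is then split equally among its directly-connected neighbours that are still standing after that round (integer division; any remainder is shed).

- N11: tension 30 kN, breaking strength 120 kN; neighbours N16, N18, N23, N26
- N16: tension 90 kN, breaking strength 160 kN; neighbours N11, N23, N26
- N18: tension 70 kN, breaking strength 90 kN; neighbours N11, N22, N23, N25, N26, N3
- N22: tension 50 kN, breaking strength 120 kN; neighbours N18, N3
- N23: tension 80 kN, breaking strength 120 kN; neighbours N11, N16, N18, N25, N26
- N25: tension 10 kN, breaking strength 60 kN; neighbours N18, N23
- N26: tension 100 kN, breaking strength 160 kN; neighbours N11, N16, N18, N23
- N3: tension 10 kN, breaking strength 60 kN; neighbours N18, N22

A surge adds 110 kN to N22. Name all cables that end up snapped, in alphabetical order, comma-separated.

Round 1 — N22 at 160 > 120. N22 snaps.
  N22 sheds 160 kN to N18, N3: 80 each.
    N18: 70+80 = 150 > 90
    N3: 10+80 = 90 > 60
Round 2 — N18, N3 snap.
  N18 sheds 150 kN to N11, N23, N25, N26: 37 each (2 lost).
    N11: 30+37 = 67 ≤ 120
    N23: 80+37 = 117 ≤ 120
    N25: 10+37 = 47 ≤ 60
    N26: 100+37 = 137 ≤ 160
  N3 sheds 90 kN: no online neighbours, lost.
No further breaks.

N18, N22, N3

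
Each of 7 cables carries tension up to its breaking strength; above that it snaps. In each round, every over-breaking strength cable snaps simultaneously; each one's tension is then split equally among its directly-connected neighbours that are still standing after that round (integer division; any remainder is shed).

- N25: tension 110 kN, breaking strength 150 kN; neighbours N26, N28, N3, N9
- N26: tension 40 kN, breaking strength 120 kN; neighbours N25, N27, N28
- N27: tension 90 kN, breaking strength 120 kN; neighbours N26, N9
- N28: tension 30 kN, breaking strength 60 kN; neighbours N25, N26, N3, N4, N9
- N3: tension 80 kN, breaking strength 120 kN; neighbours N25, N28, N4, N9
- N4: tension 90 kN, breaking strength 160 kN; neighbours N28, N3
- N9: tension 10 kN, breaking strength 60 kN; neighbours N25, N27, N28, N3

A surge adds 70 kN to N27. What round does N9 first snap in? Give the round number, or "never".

2

Round 1 — N27 at 160 > 120. N27 snaps.
  N27 sheds 160 kN to N26, N9: 80 each.
    N26: 40+80 = 120 ≤ 120
    N9: 10+80 = 90 > 60
Round 2 — N9 snaps.
  N9 sheds 90 kN to N25, N28, N3: 30 each.
    N25: 110+30 = 140 ≤ 150
    N28: 30+30 = 60 ≤ 60
    N3: 80+30 = 110 ≤ 120
No further breaks.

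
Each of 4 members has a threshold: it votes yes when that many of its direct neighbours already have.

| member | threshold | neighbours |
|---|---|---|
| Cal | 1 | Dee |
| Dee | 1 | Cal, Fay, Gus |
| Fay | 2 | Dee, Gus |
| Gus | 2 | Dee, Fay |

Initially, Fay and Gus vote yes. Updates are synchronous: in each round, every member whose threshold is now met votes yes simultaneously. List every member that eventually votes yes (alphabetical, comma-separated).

Round 1 — Fay, Gus vote yes (initial).
Round 2 — checking thresholds:
  Dee: 2 of 3 neighbours ≥ 1, votes yes.
Round 3 — checking thresholds:
  Cal: 1 of 1 neighbours ≥ 1, votes yes.
Round 4 — no new yes votes; cascade stops.

Cal, Dee, Fay, Gus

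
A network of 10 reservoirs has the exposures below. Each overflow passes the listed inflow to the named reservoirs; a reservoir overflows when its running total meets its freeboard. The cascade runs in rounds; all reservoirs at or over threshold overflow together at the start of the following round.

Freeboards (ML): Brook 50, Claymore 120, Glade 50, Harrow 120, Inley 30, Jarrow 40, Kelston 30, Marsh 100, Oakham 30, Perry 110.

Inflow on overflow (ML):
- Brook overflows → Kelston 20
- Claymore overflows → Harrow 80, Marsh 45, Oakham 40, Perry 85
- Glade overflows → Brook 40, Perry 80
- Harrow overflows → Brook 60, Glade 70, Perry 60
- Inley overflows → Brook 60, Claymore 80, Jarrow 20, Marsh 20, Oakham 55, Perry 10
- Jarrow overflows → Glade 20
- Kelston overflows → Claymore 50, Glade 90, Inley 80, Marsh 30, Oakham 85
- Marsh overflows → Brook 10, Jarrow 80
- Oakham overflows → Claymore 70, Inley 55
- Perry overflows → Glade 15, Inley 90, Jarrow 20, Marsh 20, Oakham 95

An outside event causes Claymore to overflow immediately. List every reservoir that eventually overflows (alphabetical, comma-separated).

Brook, Claymore, Inley, Oakham

Round 1 — Claymore overflows (initial).
  Harrow: +80 → 80 < 120
  Marsh: +45 → 45 < 100
  Oakham: +40 → 40 ≥ 30
  Perry: +85 → 85 < 110
Round 2 — Oakham overflows.
  Inley: +55 → 55 ≥ 30
Round 3 — Inley overflows.
  Brook: +60 → 60 ≥ 50
  Jarrow: +20 → 20 < 40
  Marsh: +20 → 65 < 100
  Perry: +10 → 95 < 110
Round 4 — Brook overflows.
  Kelston: +20 → 20 < 30
No further overflows.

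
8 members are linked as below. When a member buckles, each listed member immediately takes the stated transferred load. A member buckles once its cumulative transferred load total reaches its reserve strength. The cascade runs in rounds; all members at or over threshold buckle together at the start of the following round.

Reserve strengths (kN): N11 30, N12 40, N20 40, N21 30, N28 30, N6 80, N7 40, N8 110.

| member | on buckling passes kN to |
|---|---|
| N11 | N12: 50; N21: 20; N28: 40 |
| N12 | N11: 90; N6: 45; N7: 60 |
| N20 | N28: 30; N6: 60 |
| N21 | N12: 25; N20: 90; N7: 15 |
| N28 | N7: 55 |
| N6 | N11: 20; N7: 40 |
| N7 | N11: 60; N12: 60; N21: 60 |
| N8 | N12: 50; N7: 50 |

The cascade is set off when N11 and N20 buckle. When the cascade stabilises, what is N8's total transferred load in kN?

0

Round 1 — N11, N20 buckle (initial).
  N12: +50 → 50 ≥ 40
  N21: +20 → 20 < 30
  N28: +40+30 → 70 ≥ 30
  N6: +60 → 60 < 80
Round 2 — N12, N28 buckle.
  N6: +45 → 105 ≥ 80
  N7: +60+55 → 115 ≥ 40
Round 3 — N6, N7 buckle.
  N21: +60 → 80 ≥ 30
Round 4 — N21 buckles.
No further bucklings.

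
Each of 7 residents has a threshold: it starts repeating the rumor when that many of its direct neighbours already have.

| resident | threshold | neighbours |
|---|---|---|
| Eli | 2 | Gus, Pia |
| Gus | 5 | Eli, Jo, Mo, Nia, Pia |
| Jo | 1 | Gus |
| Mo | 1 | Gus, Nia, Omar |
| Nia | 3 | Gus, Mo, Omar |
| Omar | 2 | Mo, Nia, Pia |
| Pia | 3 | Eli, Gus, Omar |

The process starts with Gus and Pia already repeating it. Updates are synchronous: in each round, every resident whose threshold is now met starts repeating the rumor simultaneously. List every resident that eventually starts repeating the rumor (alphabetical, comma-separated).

Round 1 — Gus, Pia start repeating the rumor (initial).
Round 2 — checking thresholds:
  Eli: 2 of 2 neighbours ≥ 2, starts repeating the rumor.
  Jo: 1 of 1 neighbours ≥ 1, starts repeating the rumor.
  Mo: 1 of 3 neighbours ≥ 1, starts repeating the rumor.
  Nia: 1 of 3 neighbours < 3, holds.
  Omar: 1 of 3 neighbours < 2, holds.
Round 3 — checking thresholds:
  Nia: 2 of 3 neighbours < 3, holds.
  Omar: 2 of 3 neighbours ≥ 2, starts repeating the rumor.
Round 4 — checking thresholds:
  Nia: 3 of 3 neighbours ≥ 3, starts repeating the rumor.
Round 5 — no new spreads; cascade stops.

Eli, Gus, Jo, Mo, Nia, Omar, Pia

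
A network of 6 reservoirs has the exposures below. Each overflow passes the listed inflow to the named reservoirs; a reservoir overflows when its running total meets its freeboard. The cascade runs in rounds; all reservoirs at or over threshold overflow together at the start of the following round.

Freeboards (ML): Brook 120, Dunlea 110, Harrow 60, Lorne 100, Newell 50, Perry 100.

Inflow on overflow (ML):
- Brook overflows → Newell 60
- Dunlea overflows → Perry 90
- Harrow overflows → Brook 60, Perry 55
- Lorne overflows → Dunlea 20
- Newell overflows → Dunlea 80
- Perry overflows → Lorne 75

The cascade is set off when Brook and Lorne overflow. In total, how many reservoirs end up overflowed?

3

Round 1 — Brook, Lorne overflow (initial).
  Dunlea: +20 → 20 < 110
  Newell: +60 → 60 ≥ 50
Round 2 — Newell overflows.
  Dunlea: +80 → 100 < 110
No further overflows.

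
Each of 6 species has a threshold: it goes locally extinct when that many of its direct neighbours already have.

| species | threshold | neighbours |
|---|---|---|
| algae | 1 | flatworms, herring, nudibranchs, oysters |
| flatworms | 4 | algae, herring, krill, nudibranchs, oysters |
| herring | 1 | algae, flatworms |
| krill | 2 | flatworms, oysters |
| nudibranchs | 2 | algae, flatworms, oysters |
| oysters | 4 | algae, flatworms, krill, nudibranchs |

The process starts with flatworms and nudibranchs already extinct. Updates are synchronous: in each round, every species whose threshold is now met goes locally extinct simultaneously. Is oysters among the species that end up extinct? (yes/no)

no

Round 1 — flatworms, nudibranchs go locally extinct (initial).
Round 2 — checking thresholds:
  algae: 2 of 4 neighbours ≥ 1, goes locally extinct.
  herring: 1 of 2 neighbours ≥ 1, goes locally extinct.
  krill: 1 of 2 neighbours < 2, below threshold.
  oysters: 2 of 4 neighbours < 4, below threshold.
Round 3 — no new extinctions; cascade stops.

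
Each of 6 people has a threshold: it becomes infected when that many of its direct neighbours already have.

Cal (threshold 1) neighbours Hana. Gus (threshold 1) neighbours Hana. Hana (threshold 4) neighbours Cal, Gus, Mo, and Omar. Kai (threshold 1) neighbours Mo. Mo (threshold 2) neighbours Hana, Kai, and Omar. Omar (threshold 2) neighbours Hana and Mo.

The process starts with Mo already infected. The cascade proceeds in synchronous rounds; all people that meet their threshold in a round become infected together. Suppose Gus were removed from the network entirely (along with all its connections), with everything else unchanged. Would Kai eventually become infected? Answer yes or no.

With Gus removed:
Round 1 — Mo becomes infected (initial).
Round 2 — checking thresholds:
  Hana: 1 of 3 neighbours < 4, not yet.
  Kai: 1 of 1 neighbours ≥ 1, becomes infected.
  Omar: 1 of 2 neighbours < 2, not yet.
Round 3 — no new infections; cascade stops.

yes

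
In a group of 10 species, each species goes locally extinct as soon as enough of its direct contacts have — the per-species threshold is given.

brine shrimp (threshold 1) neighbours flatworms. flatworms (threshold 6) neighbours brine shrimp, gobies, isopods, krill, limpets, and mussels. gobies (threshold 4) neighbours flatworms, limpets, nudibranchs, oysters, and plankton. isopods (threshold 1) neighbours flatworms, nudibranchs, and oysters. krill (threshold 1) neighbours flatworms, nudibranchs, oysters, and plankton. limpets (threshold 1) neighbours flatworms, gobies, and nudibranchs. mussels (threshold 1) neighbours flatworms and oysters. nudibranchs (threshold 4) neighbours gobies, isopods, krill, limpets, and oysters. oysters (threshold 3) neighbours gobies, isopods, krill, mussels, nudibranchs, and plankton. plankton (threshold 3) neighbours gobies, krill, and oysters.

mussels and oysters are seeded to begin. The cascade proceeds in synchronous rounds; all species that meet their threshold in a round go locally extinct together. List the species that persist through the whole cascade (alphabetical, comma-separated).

Round 1 — mussels, oysters go locally extinct (initial).
Round 2 — checking thresholds:
  flatworms: 1 of 6 neighbours < 6, below threshold.
  gobies: 1 of 5 neighbours < 4, below threshold.
  isopods: 1 of 3 neighbours ≥ 1, goes locally extinct.
  krill: 1 of 4 neighbours ≥ 1, goes locally extinct.
  nudibranchs: 1 of 5 neighbours < 4, below threshold.
  plankton: 1 of 3 neighbours < 3, below threshold.
Round 3 — no new extinctions; cascade stops.

brine shrimp, flatworms, gobies, limpets, nudibranchs, plankton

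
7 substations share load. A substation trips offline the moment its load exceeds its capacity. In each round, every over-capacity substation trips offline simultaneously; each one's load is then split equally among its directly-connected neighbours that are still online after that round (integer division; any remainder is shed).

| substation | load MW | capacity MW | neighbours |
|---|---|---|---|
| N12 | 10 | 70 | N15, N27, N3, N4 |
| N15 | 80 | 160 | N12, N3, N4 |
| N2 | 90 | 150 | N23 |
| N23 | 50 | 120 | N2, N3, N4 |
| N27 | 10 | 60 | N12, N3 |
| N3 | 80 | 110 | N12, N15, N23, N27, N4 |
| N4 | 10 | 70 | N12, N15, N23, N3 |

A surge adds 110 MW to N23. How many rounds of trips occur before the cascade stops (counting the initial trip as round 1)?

Round 1 — N23 at 160 > 120. N23 trips offline.
  N23 sheds 160 MW to N2, N3, N4: 53 each (1 lost).
    N2: 90+53 = 143 ≤ 150
    N3: 80+53 = 133 > 110
    N4: 10+53 = 63 ≤ 70
Round 2 — N3 trips offline.
  N3 sheds 133 MW to N12, N15, N27, N4: 33 each (1 lost).
    N12: 10+33 = 43 ≤ 70
    N15: 80+33 = 113 ≤ 160
    N27: 10+33 = 43 ≤ 60
    N4: 63+33 = 96 > 70
Round 3 — N4 trips offline.
  N4 sheds 96 MW to N12, N15: 48 each.
    N12: 43+48 = 91 > 70
    N15: 113+48 = 161 > 160
Round 4 — N12, N15 trip offline.
  N12 sheds 91 MW to N27: 91 each.
    N27: 43+91 = 134 > 60
  N15 sheds 161 MW: no online neighbours, lost.
Round 5 — N27 trips offline.
  N27 sheds 134 MW: no online neighbours, lost.
No further trips.

5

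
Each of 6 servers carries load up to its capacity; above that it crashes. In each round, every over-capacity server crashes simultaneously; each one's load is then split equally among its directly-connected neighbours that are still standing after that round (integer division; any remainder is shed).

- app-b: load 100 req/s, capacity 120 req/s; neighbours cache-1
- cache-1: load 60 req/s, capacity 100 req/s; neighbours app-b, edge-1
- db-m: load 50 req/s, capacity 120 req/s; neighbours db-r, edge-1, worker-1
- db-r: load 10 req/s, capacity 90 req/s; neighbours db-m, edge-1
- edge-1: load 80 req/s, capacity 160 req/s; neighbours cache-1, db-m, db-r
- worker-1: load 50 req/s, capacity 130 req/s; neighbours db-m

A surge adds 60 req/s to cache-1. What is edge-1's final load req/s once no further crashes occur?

140

Round 1 — cache-1 at 120 > 100. cache-1 crashes.
  cache-1 sheds 120 req/s to app-b, edge-1: 60 each.
    app-b: 100+60 = 160 > 120
    edge-1: 80+60 = 140 ≤ 160
Round 2 — app-b crashes.
  app-b sheds 160 req/s: no online neighbours, lost.
No further crashes.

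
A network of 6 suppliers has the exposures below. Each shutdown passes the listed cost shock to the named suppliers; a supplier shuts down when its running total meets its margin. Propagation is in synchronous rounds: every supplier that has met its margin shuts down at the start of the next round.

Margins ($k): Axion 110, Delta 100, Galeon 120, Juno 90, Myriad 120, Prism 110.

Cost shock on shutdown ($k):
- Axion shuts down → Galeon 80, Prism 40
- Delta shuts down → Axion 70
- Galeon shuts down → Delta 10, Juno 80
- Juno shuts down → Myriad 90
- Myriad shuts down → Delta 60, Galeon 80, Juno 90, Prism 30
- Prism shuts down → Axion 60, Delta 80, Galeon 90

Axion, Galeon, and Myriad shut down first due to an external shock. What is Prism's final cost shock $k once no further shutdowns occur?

Round 1 — Axion, Galeon, Myriad shut down (initial).
  Delta: +10+60 → 70 < 100
  Juno: +80+90 → 170 ≥ 90
  Prism: +40+30 → 70 < 110
Round 2 — Juno shuts down.
No further shutdowns.

70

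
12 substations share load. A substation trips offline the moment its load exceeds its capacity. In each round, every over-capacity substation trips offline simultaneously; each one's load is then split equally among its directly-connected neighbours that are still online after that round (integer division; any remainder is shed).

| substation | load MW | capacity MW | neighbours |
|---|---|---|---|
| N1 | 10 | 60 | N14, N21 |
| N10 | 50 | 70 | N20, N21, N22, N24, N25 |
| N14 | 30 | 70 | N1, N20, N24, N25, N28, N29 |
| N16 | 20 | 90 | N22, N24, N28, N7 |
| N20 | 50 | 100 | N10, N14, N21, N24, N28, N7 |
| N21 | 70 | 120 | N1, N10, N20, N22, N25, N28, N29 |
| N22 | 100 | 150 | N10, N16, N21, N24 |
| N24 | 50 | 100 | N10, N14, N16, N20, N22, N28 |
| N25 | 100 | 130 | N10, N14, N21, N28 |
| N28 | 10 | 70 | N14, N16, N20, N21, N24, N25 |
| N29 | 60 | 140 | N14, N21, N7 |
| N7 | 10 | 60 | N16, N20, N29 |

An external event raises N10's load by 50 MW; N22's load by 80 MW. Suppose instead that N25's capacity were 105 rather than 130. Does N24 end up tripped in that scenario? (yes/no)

yes

With N25's capacity at 105:
Round 1 — N10 at 100 > 70; N22 at 180 > 150. N10, N22 trip offline.
  N10 sheds 100 MW to N20, N21, N24, N25: 25 each.
    N20: 50+25 = 75 ≤ 100
    N21: 70+25 = 95 ≤ 120
    N24: 50+25 = 75 ≤ 100
    N25: 100+25 = 125 > 105
  N22 sheds 180 MW to N16, N21, N24: 60 each.
    N16: 20+60 = 80 ≤ 90
    N21: 95+60 = 155 > 120
    N24: 75+60 = 135 > 100
Round 2 — N21, N24, N25 trip offline.
  N21 sheds 155 MW to N1, N20, N28, N29: 38 each (3 lost).
    N1: 10+38 = 48 ≤ 60
    N20: 75+38 = 113 > 100
    N28: 10+38 = 48 ≤ 70
    N29: 60+38 = 98 ≤ 140
  N24 sheds 135 MW to N14, N16, N20, N28: 33 each (3 lost).
    N14: 30+33 = 63 ≤ 70
    N16: 80+33 = 113 > 90
    N20: 113+33 = 146 > 100
    N28: 48+33 = 81 > 70
  N25 sheds 125 MW to N14, N28: 62 each (1 lost).
    N14: 63+62 = 125 > 70
    N28: 81+62 = 143 > 70
Round 3 — N14, N16, N20, N28 trip offline.
  N14 sheds 125 MW to N1, N29: 62 each (1 lost).
    N1: 48+62 = 110 > 60
    N29: 98+62 = 160 > 140
  N16 sheds 113 MW to N7: 113 each.
    N7: 10+113 = 123 > 60
  N20 sheds 146 MW to N7: 146 each.
    N7: 123+146 = 269 > 60
  N28 sheds 143 MW: no online neighbours, lost.
Round 4 — N1, N29, N7 trip offline.
  N1 sheds 110 MW: no online neighbours, lost.
  N29 sheds 160 MW: no online neighbours, lost.
  N7 sheds 269 MW: no online neighbours, lost.
No further trips.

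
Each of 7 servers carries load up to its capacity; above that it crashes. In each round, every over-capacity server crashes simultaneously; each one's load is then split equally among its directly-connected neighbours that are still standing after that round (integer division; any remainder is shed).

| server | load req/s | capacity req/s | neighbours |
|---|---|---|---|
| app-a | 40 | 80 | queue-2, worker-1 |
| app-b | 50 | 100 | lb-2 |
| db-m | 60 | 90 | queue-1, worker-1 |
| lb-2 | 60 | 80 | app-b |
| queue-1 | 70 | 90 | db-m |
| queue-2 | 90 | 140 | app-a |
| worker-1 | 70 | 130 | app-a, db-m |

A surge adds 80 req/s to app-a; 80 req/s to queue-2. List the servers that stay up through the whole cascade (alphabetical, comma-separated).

app-b, lb-2

Round 1 — app-a at 120 > 80; queue-2 at 170 > 140. app-a, queue-2 crash.
  app-a sheds 120 req/s to worker-1: 120 each.
    worker-1: 70+120 = 190 > 130
  queue-2 sheds 170 req/s: no online neighbours, lost.
Round 2 — worker-1 crashes.
  worker-1 sheds 190 req/s to db-m: 190 each.
    db-m: 60+190 = 250 > 90
Round 3 — db-m crashes.
  db-m sheds 250 req/s to queue-1: 250 each.
    queue-1: 70+250 = 320 > 90
Round 4 — queue-1 crashes.
  queue-1 sheds 320 req/s: no online neighbours, lost.
No further crashes.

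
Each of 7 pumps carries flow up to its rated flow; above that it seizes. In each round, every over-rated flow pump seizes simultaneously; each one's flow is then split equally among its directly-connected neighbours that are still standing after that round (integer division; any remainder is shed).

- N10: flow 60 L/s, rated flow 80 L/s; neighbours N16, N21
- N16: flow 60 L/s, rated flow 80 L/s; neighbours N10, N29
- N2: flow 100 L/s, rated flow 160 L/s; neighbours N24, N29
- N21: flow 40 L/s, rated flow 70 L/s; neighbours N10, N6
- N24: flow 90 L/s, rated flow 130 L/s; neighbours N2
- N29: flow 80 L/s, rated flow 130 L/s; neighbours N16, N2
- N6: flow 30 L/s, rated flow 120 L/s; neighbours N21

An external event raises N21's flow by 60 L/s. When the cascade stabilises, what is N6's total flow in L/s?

Round 1 — N21 at 100 > 70. N21 seizes.
  N21 sheds 100 L/s to N10, N6: 50 each.
    N10: 60+50 = 110 > 80
    N6: 30+50 = 80 ≤ 120
Round 2 — N10 seizes.
  N10 sheds 110 L/s to N16: 110 each.
    N16: 60+110 = 170 > 80
Round 3 — N16 seizes.
  N16 sheds 170 L/s to N29: 170 each.
    N29: 80+170 = 250 > 130
Round 4 — N29 seizes.
  N29 sheds 250 L/s to N2: 250 each.
    N2: 100+250 = 350 > 160
Round 5 — N2 seizes.
  N2 sheds 350 L/s to N24: 350 each.
    N24: 90+350 = 440 > 130
Round 6 — N24 seizes.
  N24 sheds 440 L/s: no online neighbours, lost.
No further seizures.

80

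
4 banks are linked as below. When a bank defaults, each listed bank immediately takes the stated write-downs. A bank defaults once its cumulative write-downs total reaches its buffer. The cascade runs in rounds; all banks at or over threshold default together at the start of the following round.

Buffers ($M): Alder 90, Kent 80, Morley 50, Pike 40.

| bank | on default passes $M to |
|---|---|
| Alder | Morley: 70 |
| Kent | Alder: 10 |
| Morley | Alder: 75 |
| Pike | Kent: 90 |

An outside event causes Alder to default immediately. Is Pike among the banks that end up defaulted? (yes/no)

Round 1 — Alder defaults (initial).
  Morley: +70 → 70 ≥ 50
Round 2 — Morley defaults.
No further defaults.

no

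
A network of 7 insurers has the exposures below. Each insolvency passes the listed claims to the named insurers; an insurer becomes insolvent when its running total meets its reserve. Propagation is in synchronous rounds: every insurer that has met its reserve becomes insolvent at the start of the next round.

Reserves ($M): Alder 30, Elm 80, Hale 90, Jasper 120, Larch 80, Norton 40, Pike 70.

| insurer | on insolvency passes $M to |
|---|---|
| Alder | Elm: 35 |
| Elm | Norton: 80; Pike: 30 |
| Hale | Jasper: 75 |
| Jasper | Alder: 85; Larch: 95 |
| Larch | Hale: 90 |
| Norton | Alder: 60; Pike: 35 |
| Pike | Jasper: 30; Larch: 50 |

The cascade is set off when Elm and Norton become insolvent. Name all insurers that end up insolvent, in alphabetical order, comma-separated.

Round 1 — Elm, Norton become insolvent (initial).
  Alder: +60 → 60 ≥ 30
  Pike: +30+35 → 65 < 70
Round 2 — Alder becomes insolvent.
No further insolvencies.

Alder, Elm, Norton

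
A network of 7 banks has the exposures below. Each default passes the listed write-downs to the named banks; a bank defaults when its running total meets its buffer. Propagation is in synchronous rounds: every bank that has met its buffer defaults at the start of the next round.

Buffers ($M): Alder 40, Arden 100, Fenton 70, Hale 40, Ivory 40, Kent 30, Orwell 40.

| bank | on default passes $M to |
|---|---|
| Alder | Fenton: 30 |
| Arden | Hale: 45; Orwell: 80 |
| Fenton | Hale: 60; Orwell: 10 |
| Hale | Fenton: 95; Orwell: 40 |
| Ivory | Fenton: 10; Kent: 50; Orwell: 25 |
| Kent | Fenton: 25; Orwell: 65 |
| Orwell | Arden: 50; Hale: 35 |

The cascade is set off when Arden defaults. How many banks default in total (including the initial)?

4

Round 1 — Arden defaults (initial).
  Hale: +45 → 45 ≥ 40
  Orwell: +80 → 80 ≥ 40
Round 2 — Hale, Orwell default.
  Fenton: +95 → 95 ≥ 70
Round 3 — Fenton defaults.
No further defaults.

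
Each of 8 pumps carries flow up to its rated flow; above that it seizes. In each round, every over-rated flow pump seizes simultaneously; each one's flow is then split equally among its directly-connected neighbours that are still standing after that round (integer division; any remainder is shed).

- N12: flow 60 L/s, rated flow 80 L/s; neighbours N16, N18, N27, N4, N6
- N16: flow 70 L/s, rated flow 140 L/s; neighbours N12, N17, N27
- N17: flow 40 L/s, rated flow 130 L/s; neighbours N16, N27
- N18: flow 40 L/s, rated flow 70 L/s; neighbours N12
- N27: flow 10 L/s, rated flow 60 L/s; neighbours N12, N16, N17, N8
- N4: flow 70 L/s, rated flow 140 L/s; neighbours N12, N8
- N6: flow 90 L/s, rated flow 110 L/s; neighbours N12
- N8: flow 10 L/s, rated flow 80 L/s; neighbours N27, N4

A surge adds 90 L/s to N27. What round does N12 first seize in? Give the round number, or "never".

2

Round 1 — N27 at 100 > 60. N27 seizes.
  N27 sheds 100 L/s to N12, N16, N17, N8: 25 each.
    N12: 60+25 = 85 > 80
    N16: 70+25 = 95 ≤ 140
    N17: 40+25 = 65 ≤ 130
    N8: 10+25 = 35 ≤ 80
Round 2 — N12 seizes.
  N12 sheds 85 L/s to N16, N18, N4, N6: 21 each (1 lost).
    N16: 95+21 = 116 ≤ 140
    N18: 40+21 = 61 ≤ 70
    N4: 70+21 = 91 ≤ 140
    N6: 90+21 = 111 > 110
Round 3 — N6 seizes.
  N6 sheds 111 L/s: no online neighbours, lost.
No further seizures.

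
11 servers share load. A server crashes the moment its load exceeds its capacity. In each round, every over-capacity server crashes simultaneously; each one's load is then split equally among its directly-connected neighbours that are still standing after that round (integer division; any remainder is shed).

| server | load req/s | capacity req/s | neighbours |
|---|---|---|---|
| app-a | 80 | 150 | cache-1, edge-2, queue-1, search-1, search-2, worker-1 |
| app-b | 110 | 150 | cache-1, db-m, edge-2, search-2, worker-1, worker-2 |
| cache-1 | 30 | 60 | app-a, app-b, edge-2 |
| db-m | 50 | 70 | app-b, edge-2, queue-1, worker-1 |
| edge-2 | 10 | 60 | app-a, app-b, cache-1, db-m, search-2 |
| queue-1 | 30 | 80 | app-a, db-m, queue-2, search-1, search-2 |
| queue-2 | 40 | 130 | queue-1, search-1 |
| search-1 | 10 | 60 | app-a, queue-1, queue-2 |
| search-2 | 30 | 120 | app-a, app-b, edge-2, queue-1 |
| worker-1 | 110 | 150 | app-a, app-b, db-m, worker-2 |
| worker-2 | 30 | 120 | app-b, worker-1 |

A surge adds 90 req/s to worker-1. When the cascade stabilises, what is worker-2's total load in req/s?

Round 1 — worker-1 at 200 > 150. worker-1 crashes.
  worker-1 sheds 200 req/s to app-a, app-b, db-m, worker-2: 50 each.
    app-a: 80+50 = 130 ≤ 150
    app-b: 110+50 = 160 > 150
    db-m: 50+50 = 100 > 70
    worker-2: 30+50 = 80 ≤ 120
Round 2 — app-b, db-m crash.
  app-b sheds 160 req/s to cache-1, edge-2, search-2, worker-2: 40 each.
    cache-1: 30+40 = 70 > 60
    edge-2: 10+40 = 50 ≤ 60
    search-2: 30+40 = 70 ≤ 120
    worker-2: 80+40 = 120 ≤ 120
  db-m sheds 100 req/s to edge-2, queue-1: 50 each.
    edge-2: 50+50 = 100 > 60
    queue-1: 30+50 = 80 ≤ 80
Round 3 — cache-1, edge-2 crash.
  cache-1 sheds 70 req/s to app-a: 70 each.
    app-a: 130+70 = 200 > 150
  edge-2 sheds 100 req/s to app-a, search-2: 50 each.
    app-a: 200+50 = 250 > 150
    search-2: 70+50 = 120 ≤ 120
Round 4 — app-a crashes.
  app-a sheds 250 req/s to queue-1, search-1, search-2: 83 each (1 lost).
    queue-1: 80+83 = 163 > 80
    search-1: 10+83 = 93 > 60
    search-2: 120+83 = 203 > 120
Round 5 — queue-1, search-1, search-2 crash.
  queue-1 sheds 163 req/s to queue-2: 163 each.
    queue-2: 40+163 = 203 > 130
  search-1 sheds 93 req/s to queue-2: 93 each.
    queue-2: 203+93 = 296 > 130
  search-2 sheds 203 req/s: no online neighbours, lost.
Round 6 — queue-2 crashes.
  queue-2 sheds 296 req/s: no online neighbours, lost.
No further crashes.

120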